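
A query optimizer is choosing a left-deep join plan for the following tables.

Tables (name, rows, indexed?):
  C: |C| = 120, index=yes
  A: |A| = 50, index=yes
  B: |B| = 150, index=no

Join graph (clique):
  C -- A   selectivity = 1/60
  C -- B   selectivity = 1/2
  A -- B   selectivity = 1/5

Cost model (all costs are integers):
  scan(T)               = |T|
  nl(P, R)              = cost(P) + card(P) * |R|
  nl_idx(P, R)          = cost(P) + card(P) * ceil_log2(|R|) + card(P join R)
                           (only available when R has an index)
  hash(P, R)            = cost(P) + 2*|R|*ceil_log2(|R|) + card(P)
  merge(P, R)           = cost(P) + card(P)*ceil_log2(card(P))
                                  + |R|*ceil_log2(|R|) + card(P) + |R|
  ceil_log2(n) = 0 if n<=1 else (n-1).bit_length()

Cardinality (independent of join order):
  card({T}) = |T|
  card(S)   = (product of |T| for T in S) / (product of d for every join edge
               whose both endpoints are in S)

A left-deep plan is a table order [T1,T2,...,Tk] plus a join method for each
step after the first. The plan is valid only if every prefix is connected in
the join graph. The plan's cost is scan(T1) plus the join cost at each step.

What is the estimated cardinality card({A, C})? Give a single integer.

Tables in S: A(50), C(120)
Edges inside S: C-A(d=60)
numerator = 50 * 120 = 6000
denominator = 60 = 60
card(S) = 6000 / 60 = 100

100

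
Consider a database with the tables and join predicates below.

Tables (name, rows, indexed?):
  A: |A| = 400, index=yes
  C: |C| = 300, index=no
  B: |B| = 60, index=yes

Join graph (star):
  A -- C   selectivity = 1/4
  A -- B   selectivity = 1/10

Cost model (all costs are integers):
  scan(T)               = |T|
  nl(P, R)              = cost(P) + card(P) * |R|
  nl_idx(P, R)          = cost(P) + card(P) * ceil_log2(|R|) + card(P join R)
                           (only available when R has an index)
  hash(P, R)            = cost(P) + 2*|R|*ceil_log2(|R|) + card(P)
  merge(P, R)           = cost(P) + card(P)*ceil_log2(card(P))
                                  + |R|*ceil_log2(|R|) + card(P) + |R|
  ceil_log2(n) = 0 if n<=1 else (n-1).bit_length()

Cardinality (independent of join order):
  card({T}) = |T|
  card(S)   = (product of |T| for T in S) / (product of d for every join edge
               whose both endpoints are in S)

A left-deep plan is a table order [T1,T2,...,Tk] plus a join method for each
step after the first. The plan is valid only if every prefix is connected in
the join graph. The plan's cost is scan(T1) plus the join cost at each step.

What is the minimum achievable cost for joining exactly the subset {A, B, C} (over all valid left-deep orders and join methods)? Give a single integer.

Selinger DP over subsets of {A,B,C}:
  {A}: scan cost=400, card=400
  {C}: scan cost=300, card=300
  {B}: scan cost=60, card=60
  {AC}: card=30000; try (C,hash)→6200, (A,merge)→7300, (C,merge)→7400, (A,hash)→7800, (A,nl_idx)→33000, (A,nl)→120300 …(+1); best=6200 via (C,hash)
  {AB}: card=2400; try (B,hash)→1520, (A,nl_idx)→3000, (A,merge)→4480, (B,merge)→4820, (B,nl_idx)→5200, (A,hash)→7320 …(+2); best=1520 via (B,hash)
  {ABC}: card=180000; try (C,hash)→9320, (C,merge)→35720, (B,hash)→36920, (B,nl_idx)→366200, (B,merge)→486620, (C,nl)→721520 …(+1); best=9320 via (C,hash)

9320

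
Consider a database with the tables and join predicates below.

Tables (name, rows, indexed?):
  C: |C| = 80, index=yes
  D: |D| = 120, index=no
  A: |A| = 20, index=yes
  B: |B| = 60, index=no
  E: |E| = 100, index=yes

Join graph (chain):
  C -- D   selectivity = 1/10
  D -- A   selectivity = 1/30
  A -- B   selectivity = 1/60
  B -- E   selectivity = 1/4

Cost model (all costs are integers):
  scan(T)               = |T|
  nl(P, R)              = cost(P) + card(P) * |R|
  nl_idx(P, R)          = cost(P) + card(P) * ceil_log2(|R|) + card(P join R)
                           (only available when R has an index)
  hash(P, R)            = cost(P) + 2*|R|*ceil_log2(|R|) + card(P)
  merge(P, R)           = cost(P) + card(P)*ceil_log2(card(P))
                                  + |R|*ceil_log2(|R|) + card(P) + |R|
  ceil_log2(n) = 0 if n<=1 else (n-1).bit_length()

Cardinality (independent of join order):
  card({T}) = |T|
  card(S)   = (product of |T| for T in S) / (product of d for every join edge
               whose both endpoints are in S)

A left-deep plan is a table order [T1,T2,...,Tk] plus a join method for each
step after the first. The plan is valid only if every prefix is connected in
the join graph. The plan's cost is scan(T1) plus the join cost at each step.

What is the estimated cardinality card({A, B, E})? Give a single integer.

500

Tables in S: A(20), B(60), E(100)
Edges inside S: A-B(d=60), B-E(d=4)
numerator = 20 * 60 * 100 = 120000
denominator = 60 * 4 = 240
card(S) = 120000 / 240 = 500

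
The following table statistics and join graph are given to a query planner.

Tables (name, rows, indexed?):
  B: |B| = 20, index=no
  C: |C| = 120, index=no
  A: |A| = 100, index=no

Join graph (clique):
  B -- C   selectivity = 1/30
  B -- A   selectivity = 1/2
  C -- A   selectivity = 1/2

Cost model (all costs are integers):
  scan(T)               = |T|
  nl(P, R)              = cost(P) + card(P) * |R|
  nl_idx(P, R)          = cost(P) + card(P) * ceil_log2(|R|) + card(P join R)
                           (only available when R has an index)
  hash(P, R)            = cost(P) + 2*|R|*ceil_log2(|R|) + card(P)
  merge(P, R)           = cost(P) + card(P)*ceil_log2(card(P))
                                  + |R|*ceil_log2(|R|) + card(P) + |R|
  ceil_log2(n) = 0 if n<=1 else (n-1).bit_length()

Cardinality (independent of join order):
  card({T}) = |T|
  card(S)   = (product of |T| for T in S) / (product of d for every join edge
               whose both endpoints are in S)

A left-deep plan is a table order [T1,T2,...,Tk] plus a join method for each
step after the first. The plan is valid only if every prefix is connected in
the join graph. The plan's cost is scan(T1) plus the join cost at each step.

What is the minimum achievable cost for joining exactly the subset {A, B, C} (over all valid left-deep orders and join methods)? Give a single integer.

1880

Selinger DP over subsets of {A,B,C}:
  {B}: scan cost=20, card=20
  {C}: scan cost=120, card=120
  {A}: scan cost=100, card=100
  {BC}: card=80; try (B,hash)→440, (C,merge)→1100, (B,merge)→1200, (C,hash)→1720, (C,nl)→2420, (B,nl)→2520; best=440 via (B,hash)
  {AB}: card=1000; try (B,hash)→400, (A,merge)→940, (B,merge)→1020, (A,hash)→1440, (A,nl)→2020, (B,nl)→2100; best=400 via (B,hash)
  {AC}: card=6000; try (A,hash)→1640, (C,merge)→1860, (C,hash)→1880, (A,merge)→1880, (C,nl)→12100, (A,nl)→12120; best=1640 via (A,hash)
  {ABC}: card=2000; try (A,merge)→1880, (A,hash)→1920, (C,hash)→3080, (B,hash)→7840, (A,nl)→8440, (C,merge)→12360 …(+3); best=1880 via (A,merge)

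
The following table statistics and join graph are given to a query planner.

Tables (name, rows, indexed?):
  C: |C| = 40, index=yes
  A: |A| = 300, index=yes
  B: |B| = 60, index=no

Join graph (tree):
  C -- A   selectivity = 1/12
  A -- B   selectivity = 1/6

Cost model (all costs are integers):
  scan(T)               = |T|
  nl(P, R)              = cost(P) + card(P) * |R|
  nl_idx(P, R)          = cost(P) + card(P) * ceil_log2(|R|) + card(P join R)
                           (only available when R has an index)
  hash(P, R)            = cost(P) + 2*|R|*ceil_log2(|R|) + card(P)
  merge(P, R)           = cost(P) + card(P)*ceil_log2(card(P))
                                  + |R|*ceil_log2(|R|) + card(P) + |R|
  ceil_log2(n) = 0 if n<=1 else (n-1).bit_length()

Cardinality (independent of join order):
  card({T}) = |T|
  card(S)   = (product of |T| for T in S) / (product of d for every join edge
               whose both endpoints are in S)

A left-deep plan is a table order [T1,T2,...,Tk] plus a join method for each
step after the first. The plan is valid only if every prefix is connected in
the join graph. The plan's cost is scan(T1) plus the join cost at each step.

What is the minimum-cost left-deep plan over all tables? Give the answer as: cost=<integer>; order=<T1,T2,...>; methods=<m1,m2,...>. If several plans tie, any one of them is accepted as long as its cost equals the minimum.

cost=2800; order=A,C,B; methods=hash,hash

Selinger DP (subsets sized 1..n):
  {C}: scan cost=40, card=40
  {A}: scan cost=300, card=300
  {B}: scan cost=60, card=60
  {AC}: card=1000; try (C,hash)→1080, (A,nl_idx)→1400, (C,nl_idx)→3100, (A,merge)→3320, (C,merge)→3580, (A,hash)→5480 …(+2); best=1080 via (C,hash)
  {AB}: card=3000; try (B,hash)→1320, (A,merge)→3480, (A,nl_idx)→3600, (B,merge)→3720, (A,hash)→5520, (A,nl)→18060 …(+1); best=1320 via (B,hash)
  {ABC}: card=10000; try (B,hash)→2800, (C,hash)→4800, (B,merge)→12500, (C,nl_idx)→29320, (C,merge)→40600, (B,nl)→61080 …(+1); best=2800 via (B,hash)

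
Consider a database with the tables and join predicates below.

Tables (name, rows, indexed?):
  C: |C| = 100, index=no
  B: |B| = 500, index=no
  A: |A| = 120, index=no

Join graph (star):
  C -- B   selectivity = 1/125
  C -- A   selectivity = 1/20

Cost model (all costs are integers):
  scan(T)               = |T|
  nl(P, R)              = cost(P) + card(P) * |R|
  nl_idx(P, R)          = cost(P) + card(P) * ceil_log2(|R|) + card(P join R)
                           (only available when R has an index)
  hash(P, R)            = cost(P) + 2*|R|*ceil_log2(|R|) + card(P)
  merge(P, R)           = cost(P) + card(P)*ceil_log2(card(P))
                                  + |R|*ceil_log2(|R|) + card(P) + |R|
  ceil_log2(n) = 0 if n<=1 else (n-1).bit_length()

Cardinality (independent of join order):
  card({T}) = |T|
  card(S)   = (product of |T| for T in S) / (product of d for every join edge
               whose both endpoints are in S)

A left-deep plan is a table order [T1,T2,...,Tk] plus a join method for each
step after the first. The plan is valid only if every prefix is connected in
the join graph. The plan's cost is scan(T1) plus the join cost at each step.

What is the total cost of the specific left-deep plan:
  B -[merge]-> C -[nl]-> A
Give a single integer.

step 1: scan B: cost=500, card=500
step 2: join C via merge
    card(P join C) = 500*100/(125) = 400
    cost = 500 + 500*9 + 100*7 + 500 + 100 = 6300
step 3: join A via nl
    card(P join A) = 400*120/(20) = 2400
    cost = 6300 + 400*120 = 54300

54300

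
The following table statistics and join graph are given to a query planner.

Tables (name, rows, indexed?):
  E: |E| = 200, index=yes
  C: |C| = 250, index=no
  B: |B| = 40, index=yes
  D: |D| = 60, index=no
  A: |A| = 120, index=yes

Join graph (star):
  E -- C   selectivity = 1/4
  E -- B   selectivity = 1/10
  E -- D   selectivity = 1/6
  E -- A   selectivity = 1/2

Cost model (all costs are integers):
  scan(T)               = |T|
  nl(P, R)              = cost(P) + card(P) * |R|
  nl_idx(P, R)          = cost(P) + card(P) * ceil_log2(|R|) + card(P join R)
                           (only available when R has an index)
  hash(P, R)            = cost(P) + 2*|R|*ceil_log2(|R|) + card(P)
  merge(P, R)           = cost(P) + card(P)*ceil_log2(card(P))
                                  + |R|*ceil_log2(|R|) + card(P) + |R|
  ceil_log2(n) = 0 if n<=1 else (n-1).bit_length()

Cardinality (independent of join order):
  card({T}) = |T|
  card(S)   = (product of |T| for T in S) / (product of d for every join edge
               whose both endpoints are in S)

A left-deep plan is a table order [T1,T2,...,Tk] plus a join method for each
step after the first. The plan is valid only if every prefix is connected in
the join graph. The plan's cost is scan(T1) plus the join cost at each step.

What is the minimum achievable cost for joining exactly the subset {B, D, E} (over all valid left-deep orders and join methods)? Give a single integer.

Selinger DP over subsets of {B,D,E}:
  {E}: scan cost=200, card=200
  {B}: scan cost=40, card=40
  {D}: scan cost=60, card=60
  {BE}: card=800; try (B,hash)→880, (E,nl_idx)→1160, (E,merge)→2120, (B,nl_idx)→2200, (B,merge)→2280, (E,hash)→3280 …(+2); best=880 via (B,hash)
  {DE}: card=2000; try (D,hash)→1120, (E,merge)→2280, (D,merge)→2420, (E,nl_idx)→2540, (E,hash)→3320, (E,nl)→12060 …(+1); best=1120 via (D,hash)
  {BDE}: card=8000; try (D,hash)→2400, (B,hash)→3600, (D,merge)→10100, (B,nl_idx)→21120, (B,merge)→25400, (D,nl)→48880 …(+1); best=2400 via (D,hash)

2400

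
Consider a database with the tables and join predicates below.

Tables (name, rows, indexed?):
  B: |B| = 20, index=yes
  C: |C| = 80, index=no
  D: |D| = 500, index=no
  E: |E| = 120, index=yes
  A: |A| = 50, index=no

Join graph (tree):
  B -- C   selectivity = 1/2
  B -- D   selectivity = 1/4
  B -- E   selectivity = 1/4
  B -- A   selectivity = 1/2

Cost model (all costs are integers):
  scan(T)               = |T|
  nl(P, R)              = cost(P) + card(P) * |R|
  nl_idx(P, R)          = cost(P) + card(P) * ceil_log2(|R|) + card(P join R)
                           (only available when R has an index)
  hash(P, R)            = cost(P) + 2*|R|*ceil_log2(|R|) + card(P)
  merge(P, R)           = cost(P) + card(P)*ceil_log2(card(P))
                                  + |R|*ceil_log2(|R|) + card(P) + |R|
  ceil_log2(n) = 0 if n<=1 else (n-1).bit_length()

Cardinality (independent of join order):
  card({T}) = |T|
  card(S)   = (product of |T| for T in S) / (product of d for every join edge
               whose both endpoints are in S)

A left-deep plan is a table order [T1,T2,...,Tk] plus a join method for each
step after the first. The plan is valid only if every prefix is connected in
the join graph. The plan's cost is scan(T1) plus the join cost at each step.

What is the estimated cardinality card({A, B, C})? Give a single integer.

20000

Tables in S: A(50), B(20), C(80)
Edges inside S: B-C(d=2), B-A(d=2)
numerator = 50 * 20 * 80 = 80000
denominator = 2 * 2 = 4
card(S) = 80000 / 4 = 20000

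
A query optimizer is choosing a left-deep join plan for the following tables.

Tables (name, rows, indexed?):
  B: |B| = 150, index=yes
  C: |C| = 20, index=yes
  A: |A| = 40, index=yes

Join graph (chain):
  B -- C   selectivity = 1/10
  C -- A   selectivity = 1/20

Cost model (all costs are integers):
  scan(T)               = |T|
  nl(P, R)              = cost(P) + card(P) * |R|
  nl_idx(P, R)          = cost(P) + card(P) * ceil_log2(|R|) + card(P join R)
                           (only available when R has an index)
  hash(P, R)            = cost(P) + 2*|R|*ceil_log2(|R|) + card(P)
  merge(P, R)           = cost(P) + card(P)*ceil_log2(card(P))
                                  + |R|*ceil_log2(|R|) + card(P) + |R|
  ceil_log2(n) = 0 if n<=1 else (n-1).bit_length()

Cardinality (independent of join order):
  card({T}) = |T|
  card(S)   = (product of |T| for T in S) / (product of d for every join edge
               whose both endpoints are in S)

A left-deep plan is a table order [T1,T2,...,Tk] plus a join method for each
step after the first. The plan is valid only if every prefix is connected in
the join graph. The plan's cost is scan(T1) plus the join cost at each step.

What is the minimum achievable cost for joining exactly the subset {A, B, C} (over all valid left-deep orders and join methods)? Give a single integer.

1100

Selinger DP over subsets of {A,B,C}:
  {B}: scan cost=150, card=150
  {C}: scan cost=20, card=20
  {A}: scan cost=40, card=40
  {BC}: card=300; try (B,nl_idx)→480, (C,hash)→500, (C,nl_idx)→1200, (B,merge)→1490, (C,merge)→1620, (B,hash)→2440 …(+2); best=480 via (B,nl_idx)
  {AC}: card=40; try (A,nl_idx)→180, (C,hash)→280, (C,nl_idx)→280, (A,merge)→420, (C,merge)→440, (A,hash)→520 …(+2); best=180 via (A,nl_idx)
  {ABC}: card=600; try (B,nl_idx)→1100, (A,hash)→1260, (B,merge)→1810, (B,hash)→2620, (A,nl_idx)→2880, (A,merge)→3760 …(+2); best=1100 via (B,nl_idx)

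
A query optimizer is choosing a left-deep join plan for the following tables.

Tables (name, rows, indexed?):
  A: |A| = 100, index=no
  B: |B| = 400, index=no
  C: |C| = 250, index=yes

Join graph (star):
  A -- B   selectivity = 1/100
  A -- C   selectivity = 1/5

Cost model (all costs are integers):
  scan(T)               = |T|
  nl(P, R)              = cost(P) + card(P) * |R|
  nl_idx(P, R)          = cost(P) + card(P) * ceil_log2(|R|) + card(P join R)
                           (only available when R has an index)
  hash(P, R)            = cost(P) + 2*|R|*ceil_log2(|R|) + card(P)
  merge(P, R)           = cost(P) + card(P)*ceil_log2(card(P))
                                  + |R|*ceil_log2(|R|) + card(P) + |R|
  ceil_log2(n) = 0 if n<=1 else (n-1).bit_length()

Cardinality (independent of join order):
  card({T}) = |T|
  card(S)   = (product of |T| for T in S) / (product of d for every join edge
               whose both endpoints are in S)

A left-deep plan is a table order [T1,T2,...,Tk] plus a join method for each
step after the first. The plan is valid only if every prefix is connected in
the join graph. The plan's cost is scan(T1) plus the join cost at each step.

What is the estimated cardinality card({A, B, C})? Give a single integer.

Tables in S: A(100), B(400), C(250)
Edges inside S: A-B(d=100), A-C(d=5)
numerator = 100 * 400 * 250 = 10000000
denominator = 100 * 5 = 500
card(S) = 10000000 / 500 = 20000

20000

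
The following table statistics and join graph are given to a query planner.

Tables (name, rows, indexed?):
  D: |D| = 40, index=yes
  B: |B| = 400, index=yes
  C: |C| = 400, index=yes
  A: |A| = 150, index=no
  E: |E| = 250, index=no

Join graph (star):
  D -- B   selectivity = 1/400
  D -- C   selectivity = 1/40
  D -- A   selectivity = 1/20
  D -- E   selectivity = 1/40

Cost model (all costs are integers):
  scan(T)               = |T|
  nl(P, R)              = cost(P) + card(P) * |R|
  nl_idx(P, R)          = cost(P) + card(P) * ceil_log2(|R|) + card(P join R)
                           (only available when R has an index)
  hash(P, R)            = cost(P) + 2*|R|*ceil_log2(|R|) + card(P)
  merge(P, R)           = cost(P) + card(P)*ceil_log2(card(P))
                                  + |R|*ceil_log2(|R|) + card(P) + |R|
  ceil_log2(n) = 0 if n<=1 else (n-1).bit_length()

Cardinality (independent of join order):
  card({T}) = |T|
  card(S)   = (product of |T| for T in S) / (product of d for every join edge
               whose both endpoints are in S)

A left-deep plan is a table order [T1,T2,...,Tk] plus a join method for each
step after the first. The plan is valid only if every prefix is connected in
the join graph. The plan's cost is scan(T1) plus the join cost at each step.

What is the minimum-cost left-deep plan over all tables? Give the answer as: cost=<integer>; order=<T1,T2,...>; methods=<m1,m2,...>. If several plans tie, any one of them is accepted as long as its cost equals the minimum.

Selinger DP (subsets sized 1..n):
  {D}: scan cost=40, card=40
  {B}: scan cost=400, card=400
  {C}: scan cost=400, card=400
  {A}: scan cost=150, card=150
  {E}: scan cost=250, card=250
  {BD}: card=40; try (B,nl_idx)→440, (D,hash)→1280, (D,nl_idx)→2840, (B,merge)→4320, (D,merge)→4680, (B,hash)→7280 …(+2); best=440 via (B,nl_idx)
  {CD}: card=400; try (C,nl_idx)→800, (D,hash)→1280, (D,nl_idx)→3200, (C,merge)→4320, (D,merge)→4680, (C,hash)→7280 …(+2); best=800 via (C,nl_idx)
  {AD}: card=300; try (D,hash)→780, (D,nl_idx)→1350, (A,merge)→1670, (D,merge)→1780, (A,hash)→2480, (A,nl)→6040 …(+1); best=780 via (D,hash)
  {DE}: card=250; try (D,hash)→980, (D,nl_idx)→2000, (E,merge)→2570, (D,merge)→2780, (E,hash)→4080, (E,nl)→10040 …(+1); best=980 via (D,hash)
  {BCD}: card=400; try (C,nl_idx)→1200, (C,merge)→4720, (B,nl_idx)→4800, (C,hash)→7680, (B,hash)→8400, (B,merge)→8800 …(+2); best=1200 via (C,nl_idx)
  {ABD}: card=300; try (A,merge)→2070, (A,hash)→2880, (B,nl_idx)→3780, (A,nl)→6440, (B,merge)→7780, (B,hash)→8280 …(+1); best=2070 via (A,merge)
  {BDE}: card=250; try (E,merge)→2970, (B,nl_idx)→3480, (E,hash)→4480, (B,merge)→7230, (B,hash)→8430, (E,nl)→10440 …(+1); best=2970 via (E,merge)
  {ACD}: card=3000; try (A,hash)→3600, (A,merge)→6150, (C,nl_idx)→6480, (C,merge)→7780, (C,hash)→8280, (A,nl)→60800 …(+1); best=3600 via (A,hash)
  {CDE}: card=2500; try (E,hash)→5200, (C,nl_idx)→5730, (E,merge)→7050, (C,merge)→7230, (C,hash)→8430, (E,nl)→100800 …(+1); best=5200 via (E,hash)
  {ADE}: card=1875; try (A,hash)→3630, (A,merge)→4580, (E,hash)→5080, (E,merge)→6030, (A,nl)→38480, (E,nl)→75780; best=3630 via (A,hash)
  {ABCD}: card=3000; try (A,hash)→4000, (A,merge)→6550, (C,nl_idx)→7770, (C,merge)→9070, (C,hash)→9570, (B,hash)→13800 …(+5); best=4000 via (A,hash)
  {BCDE}: card=2500; try (E,hash)→5600, (E,merge)→7450, (C,nl_idx)→7720, (C,merge)→9220, (C,hash)→10420, (B,hash)→14900 …(+5); best=5600 via (E,hash)
  {ABDE}: card=1875; try (A,hash)→5620, (E,hash)→6370, (A,merge)→6570, (E,merge)→7320, (B,hash)→12705, (B,nl_idx)→22380 …(+4); best=5620 via (A,hash)
  {ACDE}: card=18750; try (A,hash)→10100, (E,hash)→10600, (C,hash)→12705, (C,merge)→30130, (A,merge)→39050, (C,nl_idx)→39255 …(+4); best=10100 via (A,hash)
  {ABCDE}: card=18750; try (A,hash)→10500, (E,hash)→11000, (C,hash)→14695, (C,merge)→32120, (B,hash)→36050, (A,merge)→39450 …(+8); best=10500 via (A,hash)

cost=10500; order=D,B,C,E,A; methods=nl_idx,nl_idx,hash,hash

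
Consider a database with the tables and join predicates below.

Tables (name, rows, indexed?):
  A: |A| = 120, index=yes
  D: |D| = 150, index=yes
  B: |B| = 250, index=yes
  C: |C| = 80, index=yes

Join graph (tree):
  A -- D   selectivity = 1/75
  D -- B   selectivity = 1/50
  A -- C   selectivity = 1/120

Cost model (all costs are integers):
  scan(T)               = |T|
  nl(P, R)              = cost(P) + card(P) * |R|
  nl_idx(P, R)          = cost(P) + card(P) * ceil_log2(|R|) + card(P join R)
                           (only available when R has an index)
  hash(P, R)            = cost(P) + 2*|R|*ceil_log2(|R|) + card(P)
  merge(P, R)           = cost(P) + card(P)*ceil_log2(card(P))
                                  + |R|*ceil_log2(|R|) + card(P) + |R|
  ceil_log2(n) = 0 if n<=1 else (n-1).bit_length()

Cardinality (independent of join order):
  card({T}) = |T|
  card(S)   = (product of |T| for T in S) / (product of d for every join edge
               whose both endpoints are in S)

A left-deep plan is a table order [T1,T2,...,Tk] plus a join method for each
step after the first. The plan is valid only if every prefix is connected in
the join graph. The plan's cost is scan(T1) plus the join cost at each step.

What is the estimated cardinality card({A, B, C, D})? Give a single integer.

800

Tables in S: A(120), B(250), C(80), D(150)
Edges inside S: A-D(d=75), D-B(d=50), A-C(d=120)
numerator = 120 * 250 * 80 * 150 = 360000000
denominator = 75 * 50 * 120 = 450000
card(S) = 360000000 / 450000 = 800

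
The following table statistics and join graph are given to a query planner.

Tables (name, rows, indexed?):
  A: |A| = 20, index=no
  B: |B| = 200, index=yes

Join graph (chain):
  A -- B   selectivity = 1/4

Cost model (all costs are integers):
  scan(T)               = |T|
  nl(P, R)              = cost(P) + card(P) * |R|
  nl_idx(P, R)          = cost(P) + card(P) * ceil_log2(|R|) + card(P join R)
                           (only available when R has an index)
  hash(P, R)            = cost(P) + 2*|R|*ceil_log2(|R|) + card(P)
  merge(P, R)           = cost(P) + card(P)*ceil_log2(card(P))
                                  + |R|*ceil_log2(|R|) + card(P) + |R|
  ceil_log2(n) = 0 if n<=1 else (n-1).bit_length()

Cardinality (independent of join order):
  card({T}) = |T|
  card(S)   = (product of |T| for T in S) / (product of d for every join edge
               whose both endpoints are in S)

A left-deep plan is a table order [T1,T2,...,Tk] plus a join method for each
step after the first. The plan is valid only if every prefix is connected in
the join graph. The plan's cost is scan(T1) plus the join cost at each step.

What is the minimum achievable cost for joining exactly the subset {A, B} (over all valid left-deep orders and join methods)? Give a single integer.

600

Selinger DP over subsets of {A,B}:
  {A}: scan cost=20, card=20
  {B}: scan cost=200, card=200
  {AB}: card=1000; try (A,hash)→600, (B,nl_idx)→1180, (B,merge)→1940, (A,merge)→2120, (B,hash)→3240, (B,nl)→4020 …(+1); best=600 via (A,hash)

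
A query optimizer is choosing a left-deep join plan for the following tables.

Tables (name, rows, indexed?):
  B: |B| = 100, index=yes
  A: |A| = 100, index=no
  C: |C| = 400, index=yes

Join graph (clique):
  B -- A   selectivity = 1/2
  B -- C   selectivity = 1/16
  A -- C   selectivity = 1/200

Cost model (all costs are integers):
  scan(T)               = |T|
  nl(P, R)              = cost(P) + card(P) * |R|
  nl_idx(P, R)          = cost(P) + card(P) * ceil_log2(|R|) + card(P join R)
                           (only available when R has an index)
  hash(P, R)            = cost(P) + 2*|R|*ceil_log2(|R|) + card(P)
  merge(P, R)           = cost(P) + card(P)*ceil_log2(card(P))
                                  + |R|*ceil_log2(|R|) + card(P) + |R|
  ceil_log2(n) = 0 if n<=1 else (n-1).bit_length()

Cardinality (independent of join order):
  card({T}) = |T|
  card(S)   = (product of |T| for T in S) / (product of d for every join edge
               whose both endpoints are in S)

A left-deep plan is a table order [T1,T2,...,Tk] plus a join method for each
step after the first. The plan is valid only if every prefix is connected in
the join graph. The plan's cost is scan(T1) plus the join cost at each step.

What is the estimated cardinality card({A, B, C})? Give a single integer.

625

Tables in S: A(100), B(100), C(400)
Edges inside S: B-A(d=2), B-C(d=16), A-C(d=200)
numerator = 100 * 100 * 400 = 4000000
denominator = 2 * 16 * 200 = 6400
card(S) = 4000000 / 6400 = 625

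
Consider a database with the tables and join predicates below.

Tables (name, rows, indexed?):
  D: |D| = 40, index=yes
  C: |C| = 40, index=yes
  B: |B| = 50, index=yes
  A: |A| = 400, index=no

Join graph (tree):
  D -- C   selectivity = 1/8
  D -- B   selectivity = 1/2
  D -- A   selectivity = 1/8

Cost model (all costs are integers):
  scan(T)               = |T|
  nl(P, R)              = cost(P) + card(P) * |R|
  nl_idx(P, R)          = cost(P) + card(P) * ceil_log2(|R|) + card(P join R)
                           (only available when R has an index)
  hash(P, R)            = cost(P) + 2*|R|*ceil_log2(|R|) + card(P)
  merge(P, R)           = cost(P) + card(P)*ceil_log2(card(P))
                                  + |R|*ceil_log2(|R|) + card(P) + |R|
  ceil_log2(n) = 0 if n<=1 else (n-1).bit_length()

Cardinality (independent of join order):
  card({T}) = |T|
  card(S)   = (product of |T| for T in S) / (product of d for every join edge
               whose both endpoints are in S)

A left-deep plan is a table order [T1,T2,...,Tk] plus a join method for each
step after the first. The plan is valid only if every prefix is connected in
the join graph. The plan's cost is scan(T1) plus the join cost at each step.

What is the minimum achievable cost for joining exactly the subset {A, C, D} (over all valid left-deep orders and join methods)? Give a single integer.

3760

Selinger DP over subsets of {A,C,D}:
  {D}: scan cost=40, card=40
  {C}: scan cost=40, card=40
  {A}: scan cost=400, card=400
  {CD}: card=200; try (D,nl_idx)→480, (C,nl_idx)→480, (D,hash)→560, (C,hash)→560, (D,merge)→600, (C,merge)→600 …(+2); best=480 via (D,nl_idx)
  {AD}: card=2000; try (D,hash)→1280, (A,merge)→4320, (D,merge)→4680, (D,nl_idx)→4800, (A,hash)→7280, (A,nl)→16040 …(+1); best=1280 via (D,hash)
  {ACD}: card=10000; try (C,hash)→3760, (A,merge)→6280, (A,hash)→7880, (C,nl_idx)→23280, (C,merge)→25560, (A,nl)→80480 …(+1); best=3760 via (C,hash)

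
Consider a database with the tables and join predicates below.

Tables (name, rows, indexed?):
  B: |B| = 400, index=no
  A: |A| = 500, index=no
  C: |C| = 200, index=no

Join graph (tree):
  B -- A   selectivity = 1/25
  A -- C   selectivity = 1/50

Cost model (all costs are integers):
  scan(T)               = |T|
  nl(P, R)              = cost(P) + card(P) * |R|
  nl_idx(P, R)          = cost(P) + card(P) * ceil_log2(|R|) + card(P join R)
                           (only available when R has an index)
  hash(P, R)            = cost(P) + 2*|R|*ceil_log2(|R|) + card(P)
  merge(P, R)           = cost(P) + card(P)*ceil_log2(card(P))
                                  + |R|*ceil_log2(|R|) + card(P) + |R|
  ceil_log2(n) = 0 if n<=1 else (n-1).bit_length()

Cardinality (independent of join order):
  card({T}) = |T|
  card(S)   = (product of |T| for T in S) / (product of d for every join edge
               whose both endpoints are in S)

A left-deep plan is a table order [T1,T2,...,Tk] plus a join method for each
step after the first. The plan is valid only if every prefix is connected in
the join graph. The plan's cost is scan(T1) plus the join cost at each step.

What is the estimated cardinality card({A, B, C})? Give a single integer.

Tables in S: A(500), B(400), C(200)
Edges inside S: B-A(d=25), A-C(d=50)
numerator = 500 * 400 * 200 = 40000000
denominator = 25 * 50 = 1250
card(S) = 40000000 / 1250 = 32000

32000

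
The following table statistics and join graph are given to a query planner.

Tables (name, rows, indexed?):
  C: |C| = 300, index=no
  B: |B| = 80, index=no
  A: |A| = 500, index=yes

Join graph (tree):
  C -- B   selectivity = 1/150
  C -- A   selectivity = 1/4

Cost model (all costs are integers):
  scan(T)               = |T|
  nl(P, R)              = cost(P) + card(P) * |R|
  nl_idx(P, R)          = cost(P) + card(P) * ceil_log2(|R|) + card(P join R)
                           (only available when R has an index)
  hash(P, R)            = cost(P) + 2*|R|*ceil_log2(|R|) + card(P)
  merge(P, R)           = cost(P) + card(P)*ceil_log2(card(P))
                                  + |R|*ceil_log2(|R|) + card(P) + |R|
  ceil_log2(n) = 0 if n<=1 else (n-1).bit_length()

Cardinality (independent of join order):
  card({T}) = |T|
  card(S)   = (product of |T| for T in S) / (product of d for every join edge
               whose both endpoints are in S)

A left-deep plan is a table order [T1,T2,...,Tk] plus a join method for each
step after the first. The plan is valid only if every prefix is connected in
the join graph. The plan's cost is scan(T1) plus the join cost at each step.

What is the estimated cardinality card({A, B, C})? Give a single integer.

Tables in S: A(500), B(80), C(300)
Edges inside S: C-B(d=150), C-A(d=4)
numerator = 500 * 80 * 300 = 12000000
denominator = 150 * 4 = 600
card(S) = 12000000 / 600 = 20000

20000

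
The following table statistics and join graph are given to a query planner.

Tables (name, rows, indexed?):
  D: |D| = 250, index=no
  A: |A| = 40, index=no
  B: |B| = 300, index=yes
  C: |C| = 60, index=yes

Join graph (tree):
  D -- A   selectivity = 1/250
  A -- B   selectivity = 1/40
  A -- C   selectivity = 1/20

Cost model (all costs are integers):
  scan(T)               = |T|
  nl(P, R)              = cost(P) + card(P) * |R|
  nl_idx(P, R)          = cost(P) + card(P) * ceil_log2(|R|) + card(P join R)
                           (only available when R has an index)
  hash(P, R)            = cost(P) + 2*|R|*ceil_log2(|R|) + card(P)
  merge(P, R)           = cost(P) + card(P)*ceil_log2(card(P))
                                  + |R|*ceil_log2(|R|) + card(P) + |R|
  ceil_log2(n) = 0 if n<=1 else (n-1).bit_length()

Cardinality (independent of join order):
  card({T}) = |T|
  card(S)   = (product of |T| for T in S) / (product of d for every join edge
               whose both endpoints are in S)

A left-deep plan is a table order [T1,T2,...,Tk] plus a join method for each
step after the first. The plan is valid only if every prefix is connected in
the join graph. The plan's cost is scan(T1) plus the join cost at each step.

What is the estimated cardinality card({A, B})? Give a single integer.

Tables in S: A(40), B(300)
Edges inside S: A-B(d=40)
numerator = 40 * 300 = 12000
denominator = 40 = 40
card(S) = 12000 / 40 = 300

300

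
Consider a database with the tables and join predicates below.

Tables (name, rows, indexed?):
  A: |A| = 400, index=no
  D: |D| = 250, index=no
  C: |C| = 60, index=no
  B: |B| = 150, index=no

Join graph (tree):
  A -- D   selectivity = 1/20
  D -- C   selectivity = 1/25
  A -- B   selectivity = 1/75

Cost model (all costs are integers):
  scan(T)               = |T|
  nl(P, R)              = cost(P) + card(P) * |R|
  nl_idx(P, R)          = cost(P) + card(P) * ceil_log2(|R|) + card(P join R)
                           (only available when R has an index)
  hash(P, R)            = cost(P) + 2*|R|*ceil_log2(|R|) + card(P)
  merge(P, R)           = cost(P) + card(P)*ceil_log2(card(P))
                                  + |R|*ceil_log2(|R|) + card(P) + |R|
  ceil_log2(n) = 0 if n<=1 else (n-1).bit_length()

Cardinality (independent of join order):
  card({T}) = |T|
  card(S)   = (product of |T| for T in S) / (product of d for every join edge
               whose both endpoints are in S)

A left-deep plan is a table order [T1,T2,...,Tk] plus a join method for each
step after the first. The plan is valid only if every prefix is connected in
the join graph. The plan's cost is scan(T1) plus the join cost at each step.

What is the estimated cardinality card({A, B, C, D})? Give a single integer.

24000

Tables in S: A(400), B(150), C(60), D(250)
Edges inside S: A-D(d=20), D-C(d=25), A-B(d=75)
numerator = 400 * 150 * 60 * 250 = 900000000
denominator = 20 * 25 * 75 = 37500
card(S) = 900000000 / 37500 = 24000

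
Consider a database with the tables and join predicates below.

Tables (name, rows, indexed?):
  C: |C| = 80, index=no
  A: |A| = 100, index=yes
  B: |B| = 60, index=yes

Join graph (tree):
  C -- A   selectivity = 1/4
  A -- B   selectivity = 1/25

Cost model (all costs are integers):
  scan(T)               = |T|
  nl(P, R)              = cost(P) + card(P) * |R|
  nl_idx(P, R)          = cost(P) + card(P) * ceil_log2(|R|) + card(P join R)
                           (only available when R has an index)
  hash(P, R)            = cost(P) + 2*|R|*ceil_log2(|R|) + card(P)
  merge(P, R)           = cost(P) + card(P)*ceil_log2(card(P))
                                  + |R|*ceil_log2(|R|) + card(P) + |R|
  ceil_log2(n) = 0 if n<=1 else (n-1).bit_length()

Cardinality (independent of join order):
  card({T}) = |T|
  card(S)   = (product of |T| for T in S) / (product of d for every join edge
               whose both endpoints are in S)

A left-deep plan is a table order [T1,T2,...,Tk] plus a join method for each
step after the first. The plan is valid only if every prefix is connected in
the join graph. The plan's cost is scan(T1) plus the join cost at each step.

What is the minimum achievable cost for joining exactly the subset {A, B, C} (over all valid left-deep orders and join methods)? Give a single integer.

2080

Selinger DP over subsets of {A,B,C}:
  {C}: scan cost=80, card=80
  {A}: scan cost=100, card=100
  {B}: scan cost=60, card=60
  {AC}: card=2000; try (C,hash)→1320, (A,merge)→1520, (C,merge)→1540, (A,hash)→1560, (A,nl_idx)→2640, (A,nl)→8080 …(+1); best=1320 via (C,hash)
  {AB}: card=240; try (A,nl_idx)→720, (B,hash)→920, (B,nl_idx)→940, (A,merge)→1280, (B,merge)→1320, (A,hash)→1520 …(+2); best=720 via (A,nl_idx)
  {ABC}: card=4800; try (C,hash)→2080, (C,merge)→3520, (B,hash)→4040, (B,nl_idx)→18120, (C,nl)→19920, (B,merge)→25740 …(+1); best=2080 via (C,hash)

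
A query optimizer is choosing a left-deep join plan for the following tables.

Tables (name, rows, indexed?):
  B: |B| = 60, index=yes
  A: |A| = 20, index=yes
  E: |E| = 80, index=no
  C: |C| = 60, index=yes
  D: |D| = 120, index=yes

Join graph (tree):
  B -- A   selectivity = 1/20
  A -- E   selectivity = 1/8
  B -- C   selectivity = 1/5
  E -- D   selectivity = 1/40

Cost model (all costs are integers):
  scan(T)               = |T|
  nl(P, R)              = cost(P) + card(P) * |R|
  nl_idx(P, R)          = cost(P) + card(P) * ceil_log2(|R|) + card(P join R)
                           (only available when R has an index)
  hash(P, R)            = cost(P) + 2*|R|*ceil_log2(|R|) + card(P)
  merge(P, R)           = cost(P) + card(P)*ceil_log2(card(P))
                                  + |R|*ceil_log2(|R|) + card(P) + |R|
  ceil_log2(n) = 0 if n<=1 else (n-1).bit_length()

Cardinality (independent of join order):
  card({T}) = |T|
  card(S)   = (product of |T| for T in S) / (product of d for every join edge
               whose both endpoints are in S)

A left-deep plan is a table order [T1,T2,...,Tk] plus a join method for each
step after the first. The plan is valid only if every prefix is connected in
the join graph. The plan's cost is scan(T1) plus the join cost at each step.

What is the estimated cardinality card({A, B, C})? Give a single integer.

Tables in S: A(20), B(60), C(60)
Edges inside S: B-A(d=20), B-C(d=5)
numerator = 20 * 60 * 60 = 72000
denominator = 20 * 5 = 100
card(S) = 72000 / 100 = 720

720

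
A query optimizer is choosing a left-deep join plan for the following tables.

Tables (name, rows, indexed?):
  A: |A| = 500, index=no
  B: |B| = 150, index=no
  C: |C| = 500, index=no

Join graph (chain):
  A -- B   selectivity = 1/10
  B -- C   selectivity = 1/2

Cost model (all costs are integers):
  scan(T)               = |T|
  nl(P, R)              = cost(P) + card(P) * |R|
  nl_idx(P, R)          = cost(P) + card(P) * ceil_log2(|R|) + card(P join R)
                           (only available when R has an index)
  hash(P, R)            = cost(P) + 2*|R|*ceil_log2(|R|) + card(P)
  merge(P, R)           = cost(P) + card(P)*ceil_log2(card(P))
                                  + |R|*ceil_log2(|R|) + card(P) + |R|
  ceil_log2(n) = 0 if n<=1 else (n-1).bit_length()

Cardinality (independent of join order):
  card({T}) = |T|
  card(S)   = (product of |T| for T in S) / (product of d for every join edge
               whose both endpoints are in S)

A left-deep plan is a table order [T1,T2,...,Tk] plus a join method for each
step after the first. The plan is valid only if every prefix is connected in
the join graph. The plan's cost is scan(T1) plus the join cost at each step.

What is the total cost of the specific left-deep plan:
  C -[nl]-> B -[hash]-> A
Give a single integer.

step 1: scan C: cost=500, card=500
step 2: join B via nl
    card(P join B) = 500*150/(2) = 37500
    cost = 500 + 500*150 = 75500
step 3: join A via hash
    card(P join A) = 37500*500/(10) = 1875000
    cost = 75500 + 2*500*9 + 37500 = 122000

122000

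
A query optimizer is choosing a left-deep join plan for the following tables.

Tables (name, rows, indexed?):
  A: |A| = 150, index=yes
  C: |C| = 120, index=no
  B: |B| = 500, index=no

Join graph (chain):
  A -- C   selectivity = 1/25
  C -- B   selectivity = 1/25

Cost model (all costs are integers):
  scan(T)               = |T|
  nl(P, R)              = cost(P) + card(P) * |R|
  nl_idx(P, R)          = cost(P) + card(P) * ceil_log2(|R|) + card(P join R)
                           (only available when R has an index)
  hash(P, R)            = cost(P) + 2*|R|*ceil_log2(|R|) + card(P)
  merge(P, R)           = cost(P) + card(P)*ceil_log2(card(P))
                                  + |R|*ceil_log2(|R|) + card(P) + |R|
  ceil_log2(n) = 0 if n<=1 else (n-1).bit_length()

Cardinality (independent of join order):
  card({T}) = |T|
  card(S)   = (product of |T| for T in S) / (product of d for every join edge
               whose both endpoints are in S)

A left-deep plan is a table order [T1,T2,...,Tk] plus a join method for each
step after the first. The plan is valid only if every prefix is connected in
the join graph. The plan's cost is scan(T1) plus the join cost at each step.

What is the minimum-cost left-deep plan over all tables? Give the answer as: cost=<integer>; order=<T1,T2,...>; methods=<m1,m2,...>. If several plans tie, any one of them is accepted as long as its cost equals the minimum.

cost=7480; order=B,C,A; methods=hash,hash

Selinger DP (subsets sized 1..n):
  {A}: scan cost=150, card=150
  {C}: scan cost=120, card=120
  {B}: scan cost=500, card=500
  {AC}: card=720; try (A,nl_idx)→1800, (C,hash)→1980, (A,merge)→2430, (C,merge)→2460, (A,hash)→2640, (A,nl)→18120 …(+1); best=1800 via (A,nl_idx)
  {BC}: card=2400; try (C,hash)→2680, (B,merge)→6080, (C,merge)→6460, (B,hash)→9240, (B,nl)→60120, (C,nl)→60500; best=2680 via (C,hash)
  {ABC}: card=14400; try (A,hash)→7480, (B,hash)→11520, (B,merge)→14720, (A,merge)→35230, (A,nl_idx)→36280, (B,nl)→361800 …(+1); best=7480 via (A,hash)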